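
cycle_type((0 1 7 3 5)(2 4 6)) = 3.5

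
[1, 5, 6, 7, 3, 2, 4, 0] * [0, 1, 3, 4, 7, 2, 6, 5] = [1, 2, 6, 5, 4, 3, 7, 0]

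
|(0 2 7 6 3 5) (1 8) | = 6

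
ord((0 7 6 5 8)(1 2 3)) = 15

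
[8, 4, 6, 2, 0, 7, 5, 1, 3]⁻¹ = [4, 7, 3, 8, 1, 6, 2, 5, 0]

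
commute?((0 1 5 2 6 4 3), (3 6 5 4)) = no:(0 1 5 2 6 4 3)*(3 6 5 4) = (0 1 4 6 3)(2 5), (3 6 5 4)*(0 1 5 2 6 4 3) = (0 1 5 3 4)(2 6)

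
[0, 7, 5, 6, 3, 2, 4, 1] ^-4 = [0, 1, 2, 4, 6, 5, 3, 7] 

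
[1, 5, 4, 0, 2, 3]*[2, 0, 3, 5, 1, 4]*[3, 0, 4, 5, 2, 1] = [3, 2, 0, 4, 5, 1]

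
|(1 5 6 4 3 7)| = 6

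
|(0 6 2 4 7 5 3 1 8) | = 9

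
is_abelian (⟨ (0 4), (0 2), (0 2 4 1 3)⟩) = no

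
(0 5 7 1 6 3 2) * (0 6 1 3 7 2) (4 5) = (0 4 5 2 6 7 3) 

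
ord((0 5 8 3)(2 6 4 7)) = 4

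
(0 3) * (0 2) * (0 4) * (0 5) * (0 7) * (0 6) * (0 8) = (0 3 2 4 5 7 6 8)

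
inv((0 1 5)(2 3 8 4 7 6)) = (0 5 1)(2 6 7 4 8 3)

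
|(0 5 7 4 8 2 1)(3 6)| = 14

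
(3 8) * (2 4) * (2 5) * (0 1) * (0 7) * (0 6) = (0 1 7 6) (2 4 5) (3 8) 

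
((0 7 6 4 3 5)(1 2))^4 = (0 3 6)(4 7 5)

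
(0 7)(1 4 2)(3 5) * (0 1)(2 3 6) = (0 7 1 4 3 5 6 2)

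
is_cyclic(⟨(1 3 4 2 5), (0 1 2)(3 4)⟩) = no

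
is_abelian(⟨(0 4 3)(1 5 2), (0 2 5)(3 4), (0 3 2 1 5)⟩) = no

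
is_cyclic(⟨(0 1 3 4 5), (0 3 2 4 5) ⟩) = no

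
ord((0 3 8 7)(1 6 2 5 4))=20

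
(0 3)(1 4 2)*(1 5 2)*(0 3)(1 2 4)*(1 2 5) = (1 2)(4 5)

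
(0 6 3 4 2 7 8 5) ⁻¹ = (0 5 8 7 2 4 3 6) 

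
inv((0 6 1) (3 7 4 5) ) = (0 1 6) (3 5 4 7) 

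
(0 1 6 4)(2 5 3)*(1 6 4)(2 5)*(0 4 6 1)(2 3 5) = (0 1 6)(2 3)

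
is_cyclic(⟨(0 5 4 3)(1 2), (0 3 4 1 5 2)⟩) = no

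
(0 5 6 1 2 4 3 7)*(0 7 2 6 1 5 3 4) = (0 3 2) (1 6 5) 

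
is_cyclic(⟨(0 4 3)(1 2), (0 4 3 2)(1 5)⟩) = no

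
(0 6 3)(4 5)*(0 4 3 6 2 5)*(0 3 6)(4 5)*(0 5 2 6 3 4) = (0 6 5 3 2)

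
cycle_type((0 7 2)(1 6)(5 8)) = 2^2.3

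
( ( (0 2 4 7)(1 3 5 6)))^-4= ()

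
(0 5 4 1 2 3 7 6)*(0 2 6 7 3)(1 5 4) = (0 4 5 1 6 2)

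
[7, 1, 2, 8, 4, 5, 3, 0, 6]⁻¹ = [7, 1, 2, 6, 4, 5, 8, 0, 3]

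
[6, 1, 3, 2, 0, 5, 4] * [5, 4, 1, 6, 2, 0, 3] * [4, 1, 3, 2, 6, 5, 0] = [2, 6, 0, 1, 5, 4, 3]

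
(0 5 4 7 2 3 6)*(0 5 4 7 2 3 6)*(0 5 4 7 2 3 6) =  (0 7 6 4 3 5 2) 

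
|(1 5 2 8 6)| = 5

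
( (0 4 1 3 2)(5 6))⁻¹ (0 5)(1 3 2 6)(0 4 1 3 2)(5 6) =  (0 5 3 2)(4 6)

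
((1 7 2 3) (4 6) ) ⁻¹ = (1 3 2 7) (4 6) 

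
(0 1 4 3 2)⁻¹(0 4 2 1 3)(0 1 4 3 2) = (0 4 2 1 3)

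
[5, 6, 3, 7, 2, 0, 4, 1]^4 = [0, 3, 6, 4, 1, 5, 7, 2]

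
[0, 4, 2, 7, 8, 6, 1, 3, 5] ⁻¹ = [0, 6, 2, 7, 1, 8, 5, 3, 4] 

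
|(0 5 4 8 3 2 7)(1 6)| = 14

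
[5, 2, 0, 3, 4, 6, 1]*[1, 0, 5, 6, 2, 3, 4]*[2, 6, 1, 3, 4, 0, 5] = [3, 0, 6, 5, 1, 4, 2]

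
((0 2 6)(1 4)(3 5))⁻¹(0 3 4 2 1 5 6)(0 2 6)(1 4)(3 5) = (0 2 5 1 6 4 3)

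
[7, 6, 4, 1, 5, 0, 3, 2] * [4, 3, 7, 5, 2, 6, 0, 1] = [1, 0, 2, 3, 6, 4, 5, 7] 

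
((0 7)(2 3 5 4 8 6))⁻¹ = (0 7)(2 6 8 4 5 3)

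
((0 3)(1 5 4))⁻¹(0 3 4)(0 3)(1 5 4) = (0 1 3)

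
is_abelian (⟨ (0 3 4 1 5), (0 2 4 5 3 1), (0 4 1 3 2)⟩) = no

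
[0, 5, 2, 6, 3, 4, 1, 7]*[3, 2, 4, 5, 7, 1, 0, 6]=[3, 1, 4, 0, 5, 7, 2, 6]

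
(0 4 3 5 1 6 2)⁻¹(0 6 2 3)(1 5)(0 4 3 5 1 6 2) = (0 5 4 2)(1 6)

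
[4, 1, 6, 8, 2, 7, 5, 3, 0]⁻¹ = [8, 1, 4, 7, 0, 6, 2, 5, 3]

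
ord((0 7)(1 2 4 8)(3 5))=4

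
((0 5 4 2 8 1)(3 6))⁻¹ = (0 1 8 2 4 5)(3 6)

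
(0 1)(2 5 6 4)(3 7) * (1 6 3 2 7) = (0 6 4 7 2 5 3 1)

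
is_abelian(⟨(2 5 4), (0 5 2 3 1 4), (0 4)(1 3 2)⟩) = no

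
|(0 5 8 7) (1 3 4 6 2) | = 20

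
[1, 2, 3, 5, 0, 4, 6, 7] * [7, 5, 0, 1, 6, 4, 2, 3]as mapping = [0→5, 1→0, 2→1, 3→4, 4→7, 5→6, 6→2, 7→3]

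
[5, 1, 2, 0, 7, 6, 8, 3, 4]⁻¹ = [3, 1, 2, 7, 8, 0, 5, 4, 6]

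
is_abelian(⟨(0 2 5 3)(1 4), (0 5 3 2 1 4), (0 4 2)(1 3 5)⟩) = no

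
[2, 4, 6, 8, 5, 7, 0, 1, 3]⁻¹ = [6, 7, 0, 8, 1, 4, 2, 5, 3]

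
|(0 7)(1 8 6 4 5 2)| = 6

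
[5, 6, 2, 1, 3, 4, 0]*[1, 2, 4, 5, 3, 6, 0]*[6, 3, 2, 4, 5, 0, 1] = [1, 6, 5, 2, 0, 4, 3]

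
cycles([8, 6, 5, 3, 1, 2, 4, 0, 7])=(0 8 7)(1 6 4)(2 5)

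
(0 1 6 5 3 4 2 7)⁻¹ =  (0 7 2 4 3 5 6 1)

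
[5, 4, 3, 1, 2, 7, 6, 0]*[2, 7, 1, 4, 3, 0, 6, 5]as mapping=[0→0, 1→3, 2→4, 3→7, 4→1, 5→5, 6→6, 7→2]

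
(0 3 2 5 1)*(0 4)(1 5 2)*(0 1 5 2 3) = (1 4)(2 3 5)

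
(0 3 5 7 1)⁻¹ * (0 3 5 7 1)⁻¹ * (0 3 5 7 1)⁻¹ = (0 5 1 3 7)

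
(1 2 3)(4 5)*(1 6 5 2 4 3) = (1 4 2)(3 6 5)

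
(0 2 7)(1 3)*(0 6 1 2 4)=(0 4)(1 3 2 7 6)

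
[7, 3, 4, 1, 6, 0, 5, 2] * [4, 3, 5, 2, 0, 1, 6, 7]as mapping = [0→7, 1→2, 2→0, 3→3, 4→6, 5→4, 6→1, 7→5]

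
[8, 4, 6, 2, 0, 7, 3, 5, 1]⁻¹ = [4, 8, 3, 6, 1, 7, 2, 5, 0]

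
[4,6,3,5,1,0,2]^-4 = [6,3,0,4,2,1,5]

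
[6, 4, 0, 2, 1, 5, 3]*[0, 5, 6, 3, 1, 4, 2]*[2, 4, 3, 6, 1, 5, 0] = [3, 4, 2, 0, 5, 1, 6]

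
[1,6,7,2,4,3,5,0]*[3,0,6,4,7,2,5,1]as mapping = [0→0,1→5,2→1,3→6,4→7,5→4,6→2,7→3]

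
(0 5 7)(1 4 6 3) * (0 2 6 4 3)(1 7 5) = (0 1 3 7 2 6)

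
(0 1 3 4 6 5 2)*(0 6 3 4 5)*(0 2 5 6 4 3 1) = (1 3 6 2 4)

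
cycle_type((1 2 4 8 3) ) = 5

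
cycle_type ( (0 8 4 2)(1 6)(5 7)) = 2^2.4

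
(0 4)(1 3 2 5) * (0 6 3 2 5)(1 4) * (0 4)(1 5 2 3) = (0 5)(1 3 2 4 6)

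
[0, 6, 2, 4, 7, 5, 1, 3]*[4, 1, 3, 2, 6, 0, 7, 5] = [4, 7, 3, 6, 5, 0, 1, 2]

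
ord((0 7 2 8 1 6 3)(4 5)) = 14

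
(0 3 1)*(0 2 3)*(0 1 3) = (0 1 2)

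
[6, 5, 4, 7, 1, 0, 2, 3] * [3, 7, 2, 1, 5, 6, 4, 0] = [4, 6, 5, 0, 7, 3, 2, 1]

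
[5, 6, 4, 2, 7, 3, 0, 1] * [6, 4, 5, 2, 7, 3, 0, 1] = [3, 0, 7, 5, 1, 2, 6, 4]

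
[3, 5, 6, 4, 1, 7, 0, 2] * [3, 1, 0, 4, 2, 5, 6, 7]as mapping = [0→4, 1→5, 2→6, 3→2, 4→1, 5→7, 6→3, 7→0]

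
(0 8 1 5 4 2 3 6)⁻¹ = (0 6 3 2 4 5 1 8)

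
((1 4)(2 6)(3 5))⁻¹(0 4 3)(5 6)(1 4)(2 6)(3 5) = (0 1 5)(2 3)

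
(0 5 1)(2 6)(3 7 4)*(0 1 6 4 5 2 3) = (0 2 4)(3 7 5 6)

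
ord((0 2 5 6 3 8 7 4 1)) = 9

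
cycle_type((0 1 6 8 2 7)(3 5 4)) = 3.6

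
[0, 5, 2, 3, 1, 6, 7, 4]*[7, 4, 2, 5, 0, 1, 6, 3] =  [7, 1, 2, 5, 4, 6, 3, 0]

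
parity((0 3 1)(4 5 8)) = even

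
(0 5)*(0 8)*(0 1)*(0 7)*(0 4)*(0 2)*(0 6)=(0 5 8 1 7 4 2 6) 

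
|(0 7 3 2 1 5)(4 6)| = 6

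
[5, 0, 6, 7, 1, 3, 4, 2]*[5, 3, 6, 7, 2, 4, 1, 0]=[4, 5, 1, 0, 3, 7, 2, 6]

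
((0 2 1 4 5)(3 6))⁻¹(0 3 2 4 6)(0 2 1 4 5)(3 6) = (1 5 3 2 6)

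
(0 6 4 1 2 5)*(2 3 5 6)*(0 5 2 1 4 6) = (0 1 3 2)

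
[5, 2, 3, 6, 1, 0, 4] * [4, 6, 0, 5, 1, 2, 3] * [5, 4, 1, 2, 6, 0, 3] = [1, 5, 0, 2, 3, 6, 4]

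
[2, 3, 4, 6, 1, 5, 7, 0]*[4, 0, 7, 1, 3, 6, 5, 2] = [7, 1, 3, 5, 0, 6, 2, 4]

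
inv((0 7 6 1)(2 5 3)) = (0 1 6 7)(2 3 5)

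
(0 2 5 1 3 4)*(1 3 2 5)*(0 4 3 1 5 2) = (0 2 5 1)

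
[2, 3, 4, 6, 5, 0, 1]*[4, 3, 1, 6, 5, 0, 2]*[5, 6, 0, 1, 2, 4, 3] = [6, 3, 4, 0, 5, 2, 1]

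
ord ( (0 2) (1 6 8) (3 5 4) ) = 6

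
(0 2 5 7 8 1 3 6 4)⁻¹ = (0 4 6 3 1 8 7 5 2)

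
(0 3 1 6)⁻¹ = (0 6 1 3)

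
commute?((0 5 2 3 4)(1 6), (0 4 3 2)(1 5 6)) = no:(0 5 2 3 4)(1 6)*(0 4 3 2)(1 5 6) = (0 6 5), (0 4 3 2)(1 5 6)*(0 5 2 3 4)(1 6) = (1 2 5)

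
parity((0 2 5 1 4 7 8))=even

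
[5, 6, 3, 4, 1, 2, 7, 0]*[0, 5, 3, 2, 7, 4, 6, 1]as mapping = [0→4, 1→6, 2→2, 3→7, 4→5, 5→3, 6→1, 7→0]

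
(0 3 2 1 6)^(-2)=(0 1 3 6 2)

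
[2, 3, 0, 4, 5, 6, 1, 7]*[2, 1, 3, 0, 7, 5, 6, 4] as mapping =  [0→3, 1→0, 2→2, 3→7, 4→5, 5→6, 6→1, 7→4] 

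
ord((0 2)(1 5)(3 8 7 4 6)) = 10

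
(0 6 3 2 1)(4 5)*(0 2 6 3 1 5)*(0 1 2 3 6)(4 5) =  (0 6 2 4 1 3)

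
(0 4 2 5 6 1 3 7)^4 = (0 6)(1 4)(2 3)(5 7)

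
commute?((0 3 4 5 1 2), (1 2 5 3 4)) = no:(0 3 4 5 1 2)*(1 2 5 3 4) = (0 4 3 1 5 2), (1 2 5 3 4)*(0 3 4 5 1 2) = (0 3 5 4 2 1)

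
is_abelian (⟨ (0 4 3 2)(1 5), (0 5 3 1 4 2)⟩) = no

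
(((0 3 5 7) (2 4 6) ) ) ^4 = (2 4 6) 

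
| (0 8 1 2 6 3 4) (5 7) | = 14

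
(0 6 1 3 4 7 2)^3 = (0 3 2 1 7 6 4)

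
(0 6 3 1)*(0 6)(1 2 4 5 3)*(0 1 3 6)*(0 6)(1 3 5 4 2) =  (0 3 1 6 5)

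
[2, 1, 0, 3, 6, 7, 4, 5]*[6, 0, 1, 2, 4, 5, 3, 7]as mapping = [0→1, 1→0, 2→6, 3→2, 4→3, 5→7, 6→4, 7→5]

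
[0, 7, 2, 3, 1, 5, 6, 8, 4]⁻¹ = [0, 4, 2, 3, 8, 5, 6, 1, 7]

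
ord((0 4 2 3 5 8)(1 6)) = 6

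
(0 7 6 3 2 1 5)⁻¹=(0 5 1 2 3 6 7)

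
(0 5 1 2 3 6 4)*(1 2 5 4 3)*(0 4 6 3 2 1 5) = (0 6 2 5 1)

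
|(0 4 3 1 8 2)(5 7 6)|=6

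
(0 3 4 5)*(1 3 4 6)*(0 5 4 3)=(0 3 6 1)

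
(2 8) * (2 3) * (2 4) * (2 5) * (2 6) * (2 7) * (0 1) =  (0 1)(2 8 3 4 5 6 7)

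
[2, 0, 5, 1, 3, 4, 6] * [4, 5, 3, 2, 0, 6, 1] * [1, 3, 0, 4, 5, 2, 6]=[4, 5, 6, 2, 0, 1, 3]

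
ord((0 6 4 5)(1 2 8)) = 12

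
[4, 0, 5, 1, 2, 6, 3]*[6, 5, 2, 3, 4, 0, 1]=[4, 6, 0, 5, 2, 1, 3]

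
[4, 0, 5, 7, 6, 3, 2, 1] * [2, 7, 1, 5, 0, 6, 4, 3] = [0, 2, 6, 3, 4, 5, 1, 7]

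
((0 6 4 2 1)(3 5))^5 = (3 5)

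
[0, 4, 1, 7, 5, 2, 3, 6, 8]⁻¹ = [0, 2, 5, 6, 1, 4, 7, 3, 8]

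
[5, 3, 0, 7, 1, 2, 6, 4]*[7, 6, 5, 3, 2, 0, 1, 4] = [0, 3, 7, 4, 6, 5, 1, 2]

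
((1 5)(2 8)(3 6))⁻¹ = (1 5)(2 8)(3 6)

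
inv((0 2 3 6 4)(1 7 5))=(0 4 6 3 2)(1 5 7)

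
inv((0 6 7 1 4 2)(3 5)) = (0 2 4 1 7 6)(3 5)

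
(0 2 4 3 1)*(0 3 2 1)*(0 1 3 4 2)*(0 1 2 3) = (1 4)(2 3)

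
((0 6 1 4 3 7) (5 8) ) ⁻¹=(0 7 3 4 1 6) (5 8) 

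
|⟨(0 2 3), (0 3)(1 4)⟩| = 6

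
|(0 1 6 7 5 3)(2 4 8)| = 6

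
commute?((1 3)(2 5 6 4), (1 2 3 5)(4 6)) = no:(1 3)(2 5 6 4)*(1 2 3 5)(4 6) = (1 5 4 3 2), (1 2 3 5)(4 6)*(1 3)(2 5 6 4) = (1 5 3 6 2)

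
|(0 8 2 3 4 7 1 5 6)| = 9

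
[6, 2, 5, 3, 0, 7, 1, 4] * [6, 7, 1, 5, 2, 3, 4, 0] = [4, 1, 3, 5, 6, 0, 7, 2]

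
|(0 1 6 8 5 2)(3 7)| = 6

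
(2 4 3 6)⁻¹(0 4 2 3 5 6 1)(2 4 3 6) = (0 3 4 6 5 2 1)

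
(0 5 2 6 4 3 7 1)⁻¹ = (0 1 7 3 4 6 2 5)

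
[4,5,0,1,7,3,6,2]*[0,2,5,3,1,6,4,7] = [1,6,0,2,7,3,4,5]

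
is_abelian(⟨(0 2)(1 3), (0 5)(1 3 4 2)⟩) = no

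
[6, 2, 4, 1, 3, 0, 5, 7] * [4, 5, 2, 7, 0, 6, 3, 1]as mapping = [0→3, 1→2, 2→0, 3→5, 4→7, 5→4, 6→6, 7→1]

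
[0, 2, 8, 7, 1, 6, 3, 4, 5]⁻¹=[0, 4, 1, 6, 7, 8, 5, 3, 2]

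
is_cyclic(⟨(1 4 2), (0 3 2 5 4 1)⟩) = no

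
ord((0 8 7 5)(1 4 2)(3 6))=12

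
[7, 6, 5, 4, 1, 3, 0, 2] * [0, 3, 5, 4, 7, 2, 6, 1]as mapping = [0→1, 1→6, 2→2, 3→7, 4→3, 5→4, 6→0, 7→5]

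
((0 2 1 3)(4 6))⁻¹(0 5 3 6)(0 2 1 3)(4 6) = (0 4 2 5)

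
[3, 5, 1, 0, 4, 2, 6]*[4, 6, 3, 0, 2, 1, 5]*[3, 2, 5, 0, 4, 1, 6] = [3, 2, 6, 4, 5, 0, 1]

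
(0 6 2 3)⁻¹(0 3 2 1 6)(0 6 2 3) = (0 3 1 2 6)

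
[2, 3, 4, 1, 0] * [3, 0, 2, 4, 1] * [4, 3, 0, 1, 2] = [0, 2, 3, 4, 1]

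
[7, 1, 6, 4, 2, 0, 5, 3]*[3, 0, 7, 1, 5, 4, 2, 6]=[6, 0, 2, 5, 7, 3, 4, 1]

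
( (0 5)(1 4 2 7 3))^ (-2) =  (1 7 4 3 2)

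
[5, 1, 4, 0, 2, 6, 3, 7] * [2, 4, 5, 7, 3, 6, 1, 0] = [6, 4, 3, 2, 5, 1, 7, 0]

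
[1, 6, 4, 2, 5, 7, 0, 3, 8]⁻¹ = [6, 0, 3, 7, 2, 4, 1, 5, 8]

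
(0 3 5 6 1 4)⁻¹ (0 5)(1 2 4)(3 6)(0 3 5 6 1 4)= (0 4 2)(1 5)(3 6)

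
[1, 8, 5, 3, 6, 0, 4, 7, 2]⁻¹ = [5, 0, 8, 3, 6, 2, 4, 7, 1]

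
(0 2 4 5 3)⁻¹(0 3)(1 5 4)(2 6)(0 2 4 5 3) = (0 2)(1 3 5)(4 6)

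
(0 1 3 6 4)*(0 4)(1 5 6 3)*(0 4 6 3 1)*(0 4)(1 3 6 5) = (0 1 4 5 6)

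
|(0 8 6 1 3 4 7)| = 7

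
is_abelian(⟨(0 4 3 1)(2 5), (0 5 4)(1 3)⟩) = no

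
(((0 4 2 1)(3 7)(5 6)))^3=(0 1 2 4)(3 7)(5 6)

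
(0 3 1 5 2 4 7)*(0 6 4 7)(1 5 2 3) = (0 1 2 7 6 4)(3 5)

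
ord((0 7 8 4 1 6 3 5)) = 8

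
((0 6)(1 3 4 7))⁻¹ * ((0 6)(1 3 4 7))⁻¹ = (1 4)(3 7)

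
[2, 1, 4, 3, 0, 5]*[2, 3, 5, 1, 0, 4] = [5, 3, 0, 1, 2, 4]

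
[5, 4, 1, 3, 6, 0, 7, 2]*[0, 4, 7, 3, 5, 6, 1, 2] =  [6, 5, 4, 3, 1, 0, 2, 7]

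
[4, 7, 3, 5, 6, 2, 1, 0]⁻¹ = [7, 6, 5, 2, 0, 3, 4, 1]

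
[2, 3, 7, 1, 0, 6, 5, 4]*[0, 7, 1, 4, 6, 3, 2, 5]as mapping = [0→1, 1→4, 2→5, 3→7, 4→0, 5→2, 6→3, 7→6]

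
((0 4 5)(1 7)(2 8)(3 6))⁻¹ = (0 5 4)(1 7)(2 8)(3 6)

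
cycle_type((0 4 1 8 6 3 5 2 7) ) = 9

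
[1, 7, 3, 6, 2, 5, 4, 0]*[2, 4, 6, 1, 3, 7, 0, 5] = [4, 5, 1, 0, 6, 7, 3, 2]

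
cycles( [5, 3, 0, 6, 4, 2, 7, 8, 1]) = (0 5 2) (1 3 6 7 8) 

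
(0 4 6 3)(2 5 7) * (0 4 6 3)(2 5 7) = (0 6)(2 7 5)(3 4)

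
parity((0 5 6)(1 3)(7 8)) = even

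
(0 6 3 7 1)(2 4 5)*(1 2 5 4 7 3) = (0 6 1)(2 7)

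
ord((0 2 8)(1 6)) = 6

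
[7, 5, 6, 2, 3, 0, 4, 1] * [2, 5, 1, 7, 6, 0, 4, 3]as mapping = [0→3, 1→0, 2→4, 3→1, 4→7, 5→2, 6→6, 7→5]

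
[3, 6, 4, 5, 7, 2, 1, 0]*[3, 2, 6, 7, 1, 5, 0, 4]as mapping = [0→7, 1→0, 2→1, 3→5, 4→4, 5→6, 6→2, 7→3]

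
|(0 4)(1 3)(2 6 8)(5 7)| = 6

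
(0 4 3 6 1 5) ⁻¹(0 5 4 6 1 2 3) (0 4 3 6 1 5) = (0 3 1 5 2 6 4) 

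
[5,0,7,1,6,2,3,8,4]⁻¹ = [1,3,5,6,8,0,4,2,7]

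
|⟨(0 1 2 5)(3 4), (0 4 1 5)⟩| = 720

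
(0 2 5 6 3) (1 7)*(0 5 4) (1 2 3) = (0 3 5 6 1 7 2 4) 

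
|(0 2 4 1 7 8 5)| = 7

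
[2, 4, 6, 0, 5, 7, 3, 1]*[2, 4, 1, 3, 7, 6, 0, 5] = [1, 7, 0, 2, 6, 5, 3, 4]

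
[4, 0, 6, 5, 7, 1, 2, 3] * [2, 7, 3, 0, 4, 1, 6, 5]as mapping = [0→4, 1→2, 2→6, 3→1, 4→5, 5→7, 6→3, 7→0]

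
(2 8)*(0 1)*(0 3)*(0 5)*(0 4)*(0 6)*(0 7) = (0 1 3 5 4 6 7)(2 8)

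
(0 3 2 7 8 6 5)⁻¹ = (0 5 6 8 7 2 3)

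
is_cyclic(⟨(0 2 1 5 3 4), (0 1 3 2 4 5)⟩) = no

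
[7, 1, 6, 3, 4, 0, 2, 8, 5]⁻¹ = [5, 1, 6, 3, 4, 8, 2, 0, 7]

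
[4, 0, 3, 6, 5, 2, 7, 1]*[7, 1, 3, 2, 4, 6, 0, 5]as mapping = [0→4, 1→7, 2→2, 3→0, 4→6, 5→3, 6→5, 7→1]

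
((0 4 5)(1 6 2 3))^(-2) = (0 4 5)(1 2)(3 6)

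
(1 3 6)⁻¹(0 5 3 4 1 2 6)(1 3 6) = (0 5 6 4 3 2 1)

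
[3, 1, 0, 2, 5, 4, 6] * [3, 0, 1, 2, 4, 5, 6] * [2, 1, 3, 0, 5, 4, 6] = [3, 2, 0, 1, 4, 5, 6]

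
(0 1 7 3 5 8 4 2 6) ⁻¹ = (0 6 2 4 8 5 3 7 1) 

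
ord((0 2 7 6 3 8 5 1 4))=9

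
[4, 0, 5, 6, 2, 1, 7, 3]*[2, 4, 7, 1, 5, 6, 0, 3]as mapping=[0→5, 1→2, 2→6, 3→0, 4→7, 5→4, 6→3, 7→1]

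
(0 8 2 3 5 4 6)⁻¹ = (0 6 4 5 3 2 8)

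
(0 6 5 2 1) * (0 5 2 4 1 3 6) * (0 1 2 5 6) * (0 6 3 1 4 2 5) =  (0 4 5 2 1 3 6)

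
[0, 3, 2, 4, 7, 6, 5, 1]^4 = [0, 1, 2, 3, 4, 5, 6, 7]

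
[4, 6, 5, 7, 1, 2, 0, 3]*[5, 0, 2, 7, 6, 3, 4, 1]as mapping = [0→6, 1→4, 2→3, 3→1, 4→0, 5→2, 6→5, 7→7]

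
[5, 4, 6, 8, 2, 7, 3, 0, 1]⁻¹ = [7, 8, 4, 6, 1, 0, 2, 5, 3]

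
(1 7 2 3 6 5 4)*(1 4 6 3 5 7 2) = (1 2 5 6 7)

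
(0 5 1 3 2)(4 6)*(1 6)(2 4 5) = (0 2)(1 3 4)(5 6)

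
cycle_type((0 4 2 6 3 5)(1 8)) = 2.6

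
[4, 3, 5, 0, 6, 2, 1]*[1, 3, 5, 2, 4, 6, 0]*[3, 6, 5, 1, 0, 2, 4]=[0, 5, 4, 6, 3, 2, 1]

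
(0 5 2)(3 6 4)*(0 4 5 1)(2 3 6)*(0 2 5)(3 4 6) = (0 1 2 6)(3 5 4)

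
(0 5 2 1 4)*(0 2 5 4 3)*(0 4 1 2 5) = (0 1 3 4 5)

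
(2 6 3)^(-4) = (2 3 6)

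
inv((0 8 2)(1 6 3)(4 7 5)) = (0 2 8)(1 3 6)(4 5 7)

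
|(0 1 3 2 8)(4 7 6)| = 15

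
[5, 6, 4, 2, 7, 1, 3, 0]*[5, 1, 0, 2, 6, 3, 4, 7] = [3, 4, 6, 0, 7, 1, 2, 5]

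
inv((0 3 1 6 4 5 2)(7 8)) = (0 2 5 4 6 1 3)(7 8)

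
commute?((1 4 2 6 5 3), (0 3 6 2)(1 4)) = no:(1 4 2 6 5 3)*(0 3 6 2)(1 4) = (0 3 4)(5 6), (0 3 6 2)(1 4)*(1 4 2 6 5 3) = (0 1 2)(3 5)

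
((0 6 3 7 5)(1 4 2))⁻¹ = (0 5 7 3 6)(1 2 4)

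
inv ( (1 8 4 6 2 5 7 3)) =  (1 3 7 5 2 6 4 8)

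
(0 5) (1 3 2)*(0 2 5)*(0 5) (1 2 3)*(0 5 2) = (0 2) (3 5) 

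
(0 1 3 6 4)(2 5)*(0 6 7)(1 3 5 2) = (0 3 7)(1 5)(4 6)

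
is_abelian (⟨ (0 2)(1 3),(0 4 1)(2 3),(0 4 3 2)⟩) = no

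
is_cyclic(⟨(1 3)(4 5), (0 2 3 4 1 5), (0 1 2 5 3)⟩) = no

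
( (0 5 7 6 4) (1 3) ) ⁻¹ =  (0 4 6 7 5) (1 3) 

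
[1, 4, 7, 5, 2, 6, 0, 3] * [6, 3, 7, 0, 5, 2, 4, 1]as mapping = [0→3, 1→5, 2→1, 3→2, 4→7, 5→4, 6→6, 7→0]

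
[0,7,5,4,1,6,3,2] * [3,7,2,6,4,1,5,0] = [3,0,1,4,7,5,6,2]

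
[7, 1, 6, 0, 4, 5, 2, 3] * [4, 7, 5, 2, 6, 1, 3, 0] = [0, 7, 3, 4, 6, 1, 5, 2] 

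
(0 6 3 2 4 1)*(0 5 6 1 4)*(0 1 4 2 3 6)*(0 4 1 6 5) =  (0 1)(2 6 5 4)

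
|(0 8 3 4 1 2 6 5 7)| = 9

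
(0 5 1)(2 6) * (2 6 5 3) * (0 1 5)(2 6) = (0 3 6 2)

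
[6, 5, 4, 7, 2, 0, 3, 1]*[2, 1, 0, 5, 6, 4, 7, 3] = [7, 4, 6, 3, 0, 2, 5, 1]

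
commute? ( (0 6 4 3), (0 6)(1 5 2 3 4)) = no: (0 6 4 3) * (0 6)(1 5 2 3 4) = (1 5 2 3 6), (0 6)(1 5 2 3 4) * (0 6 4 3) = (0 4 1 5 2)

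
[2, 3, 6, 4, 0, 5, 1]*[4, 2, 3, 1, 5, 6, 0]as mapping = [0→3, 1→1, 2→0, 3→5, 4→4, 5→6, 6→2]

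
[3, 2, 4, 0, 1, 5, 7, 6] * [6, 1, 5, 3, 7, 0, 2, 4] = [3, 5, 7, 6, 1, 0, 4, 2]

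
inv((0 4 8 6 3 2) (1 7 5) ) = (0 2 3 6 8 4) (1 5 7) 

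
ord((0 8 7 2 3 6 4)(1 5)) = 14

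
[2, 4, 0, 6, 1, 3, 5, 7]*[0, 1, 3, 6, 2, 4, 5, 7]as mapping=[0→3, 1→2, 2→0, 3→5, 4→1, 5→6, 6→4, 7→7]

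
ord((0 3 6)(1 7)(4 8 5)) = 6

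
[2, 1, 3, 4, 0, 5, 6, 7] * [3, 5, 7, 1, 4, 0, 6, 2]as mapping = [0→7, 1→5, 2→1, 3→4, 4→3, 5→0, 6→6, 7→2]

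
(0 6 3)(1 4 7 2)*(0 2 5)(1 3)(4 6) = (0 4 7 5)(1 6)(2 3)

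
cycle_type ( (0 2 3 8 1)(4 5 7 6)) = 4.5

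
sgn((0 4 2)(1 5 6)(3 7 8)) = 1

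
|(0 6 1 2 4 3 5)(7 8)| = 14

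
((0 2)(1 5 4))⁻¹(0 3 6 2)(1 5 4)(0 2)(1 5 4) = (0 2 3 6)(1 5 4)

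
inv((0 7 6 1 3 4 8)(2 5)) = (0 8 4 3 1 6 7)(2 5)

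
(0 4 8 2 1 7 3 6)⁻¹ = (0 6 3 7 1 2 8 4)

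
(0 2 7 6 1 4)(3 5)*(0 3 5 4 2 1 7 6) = (0 1 2 6 7)(3 4)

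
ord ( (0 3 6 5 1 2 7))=7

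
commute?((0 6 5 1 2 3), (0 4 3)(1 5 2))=no:(0 6 5 1 2 3)*(0 4 3)(1 5 2)=(0 6 2)(3 4), (0 4 3)(1 5 2)*(0 6 5 1 2 3)=(0 4)(3 6 5)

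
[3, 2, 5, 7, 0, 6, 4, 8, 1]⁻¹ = [4, 8, 1, 0, 6, 2, 5, 3, 7]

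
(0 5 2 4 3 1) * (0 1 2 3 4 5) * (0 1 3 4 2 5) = (0 1 3 5 4 2)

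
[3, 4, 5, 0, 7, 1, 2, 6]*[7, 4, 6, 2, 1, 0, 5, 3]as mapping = [0→2, 1→1, 2→0, 3→7, 4→3, 5→4, 6→6, 7→5]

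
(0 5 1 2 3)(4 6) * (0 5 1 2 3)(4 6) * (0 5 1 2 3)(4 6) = (0 2 5 3 1)(4 6)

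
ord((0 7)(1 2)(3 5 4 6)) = 4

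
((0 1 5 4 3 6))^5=(0 6 3 4 5 1)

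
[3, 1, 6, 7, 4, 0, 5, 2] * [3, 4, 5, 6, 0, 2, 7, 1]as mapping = [0→6, 1→4, 2→7, 3→1, 4→0, 5→3, 6→2, 7→5]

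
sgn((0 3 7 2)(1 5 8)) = -1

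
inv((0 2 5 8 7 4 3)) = (0 3 4 7 8 5 2)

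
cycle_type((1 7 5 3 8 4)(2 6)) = 2.6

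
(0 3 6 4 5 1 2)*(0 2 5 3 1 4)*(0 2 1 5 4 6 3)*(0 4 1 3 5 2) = (0 2 3 5 6) 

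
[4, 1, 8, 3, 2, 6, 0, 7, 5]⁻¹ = [6, 1, 4, 3, 0, 8, 5, 7, 2]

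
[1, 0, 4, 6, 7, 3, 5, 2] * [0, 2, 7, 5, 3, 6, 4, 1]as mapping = [0→2, 1→0, 2→3, 3→4, 4→1, 5→5, 6→6, 7→7]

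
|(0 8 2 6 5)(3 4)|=10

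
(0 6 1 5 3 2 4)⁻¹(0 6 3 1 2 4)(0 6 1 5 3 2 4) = (0 6 1 2 5 4)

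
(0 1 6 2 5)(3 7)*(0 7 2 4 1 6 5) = (0 6 4 1 5 7 3 2)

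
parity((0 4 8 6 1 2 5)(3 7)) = odd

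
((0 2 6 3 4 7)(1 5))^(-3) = (0 3)(1 5)(2 4)(6 7)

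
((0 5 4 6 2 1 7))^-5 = (0 4 2 7 5 6 1)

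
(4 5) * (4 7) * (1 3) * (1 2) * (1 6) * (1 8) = (1 3 2 6 8)(4 5 7)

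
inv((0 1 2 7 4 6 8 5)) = (0 5 8 6 4 7 2 1)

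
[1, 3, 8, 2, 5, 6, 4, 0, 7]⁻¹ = [7, 0, 3, 1, 6, 4, 5, 8, 2]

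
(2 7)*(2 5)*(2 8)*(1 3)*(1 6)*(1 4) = (1 3 6 4)(2 7 5 8)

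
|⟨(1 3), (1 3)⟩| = 2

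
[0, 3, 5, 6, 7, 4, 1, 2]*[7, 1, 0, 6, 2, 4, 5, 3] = [7, 6, 4, 5, 3, 2, 1, 0]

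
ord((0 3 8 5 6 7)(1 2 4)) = 6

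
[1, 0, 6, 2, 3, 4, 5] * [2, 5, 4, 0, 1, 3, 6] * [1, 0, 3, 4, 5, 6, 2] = [6, 3, 2, 5, 1, 0, 4]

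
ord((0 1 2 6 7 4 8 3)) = 8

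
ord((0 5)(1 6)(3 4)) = 2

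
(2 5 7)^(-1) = (2 7 5)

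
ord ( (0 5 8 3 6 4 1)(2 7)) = 14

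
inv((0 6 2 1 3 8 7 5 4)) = (0 4 5 7 8 3 1 2 6)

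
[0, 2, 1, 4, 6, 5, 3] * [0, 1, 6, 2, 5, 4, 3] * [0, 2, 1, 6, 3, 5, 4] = [0, 4, 2, 5, 6, 3, 1]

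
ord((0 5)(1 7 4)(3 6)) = 6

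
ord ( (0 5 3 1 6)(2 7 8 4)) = 20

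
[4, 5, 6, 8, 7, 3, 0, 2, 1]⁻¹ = [6, 8, 7, 5, 0, 1, 2, 4, 3]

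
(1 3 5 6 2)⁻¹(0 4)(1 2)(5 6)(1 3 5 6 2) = (0 4)(1 3)(2 6)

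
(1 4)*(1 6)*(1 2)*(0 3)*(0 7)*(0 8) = (0 3 7 8)(1 4 6 2)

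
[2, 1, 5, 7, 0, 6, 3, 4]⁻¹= [4, 1, 0, 6, 7, 2, 5, 3]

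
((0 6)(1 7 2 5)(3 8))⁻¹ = (0 6)(1 5 2 7)(3 8)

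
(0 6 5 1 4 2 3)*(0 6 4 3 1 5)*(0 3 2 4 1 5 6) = (0 1 2 5 6 3)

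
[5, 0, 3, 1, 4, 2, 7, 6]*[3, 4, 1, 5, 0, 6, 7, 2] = [6, 3, 5, 4, 0, 1, 2, 7]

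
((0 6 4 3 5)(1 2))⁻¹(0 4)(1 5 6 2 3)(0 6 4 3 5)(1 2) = (0 4 1 5 2)(3 6)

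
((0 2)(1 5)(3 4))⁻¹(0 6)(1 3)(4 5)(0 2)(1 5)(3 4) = (1 3)(2 6)(4 5)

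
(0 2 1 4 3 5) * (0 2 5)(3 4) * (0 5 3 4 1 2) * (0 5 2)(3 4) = (0 4 1 3 2)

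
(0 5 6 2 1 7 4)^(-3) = (0 1 5 7 6 4 2)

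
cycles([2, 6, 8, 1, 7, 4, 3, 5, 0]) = (0 2 8)(1 6 3)(4 7 5)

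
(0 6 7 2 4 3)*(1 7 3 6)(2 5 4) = (0 1 7 5 4 6 3)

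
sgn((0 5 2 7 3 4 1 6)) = -1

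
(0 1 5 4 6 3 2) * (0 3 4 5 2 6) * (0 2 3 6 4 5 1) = (1 3 4 2 6 5)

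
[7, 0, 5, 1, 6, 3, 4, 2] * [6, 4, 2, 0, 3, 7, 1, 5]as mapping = [0→5, 1→6, 2→7, 3→4, 4→1, 5→0, 6→3, 7→2]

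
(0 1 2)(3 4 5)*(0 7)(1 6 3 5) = (0 6 3 4 1 2 7)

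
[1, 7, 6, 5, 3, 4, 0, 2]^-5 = [0, 1, 2, 5, 3, 4, 6, 7]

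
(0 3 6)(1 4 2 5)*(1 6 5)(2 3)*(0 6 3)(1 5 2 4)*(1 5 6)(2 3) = (0 4)(1 5 2 6)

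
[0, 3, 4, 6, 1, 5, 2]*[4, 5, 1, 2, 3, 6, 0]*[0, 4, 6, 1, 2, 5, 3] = [2, 6, 1, 0, 5, 3, 4]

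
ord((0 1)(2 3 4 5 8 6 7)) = 14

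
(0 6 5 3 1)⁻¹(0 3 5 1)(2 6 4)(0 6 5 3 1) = (0 6 1 3)(2 5 4)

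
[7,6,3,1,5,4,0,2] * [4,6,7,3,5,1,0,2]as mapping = [0→2,1→0,2→3,3→6,4→1,5→5,6→4,7→7]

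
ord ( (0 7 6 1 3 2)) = 6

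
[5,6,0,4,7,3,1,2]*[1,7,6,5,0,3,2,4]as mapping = [0→3,1→2,2→1,3→0,4→4,5→5,6→7,7→6]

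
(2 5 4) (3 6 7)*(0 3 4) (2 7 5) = (0 3 6 5) (4 7) 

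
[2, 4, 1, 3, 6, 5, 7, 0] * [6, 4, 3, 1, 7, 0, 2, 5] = [3, 7, 4, 1, 2, 0, 5, 6]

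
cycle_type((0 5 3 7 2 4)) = 6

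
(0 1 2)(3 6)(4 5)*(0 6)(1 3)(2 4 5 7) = (0 3)(1 4 7 2 6)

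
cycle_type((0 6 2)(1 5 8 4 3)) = 3.5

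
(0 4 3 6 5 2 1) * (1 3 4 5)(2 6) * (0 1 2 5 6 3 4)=(0 6 2 4)(3 5)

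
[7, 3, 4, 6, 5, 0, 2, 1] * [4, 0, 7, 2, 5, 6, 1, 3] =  [3, 2, 5, 1, 6, 4, 7, 0]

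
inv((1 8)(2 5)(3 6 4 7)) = (1 8)(2 5)(3 7 4 6)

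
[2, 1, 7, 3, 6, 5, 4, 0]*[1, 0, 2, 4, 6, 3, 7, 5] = [2, 0, 5, 4, 7, 3, 6, 1]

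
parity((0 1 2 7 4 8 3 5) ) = odd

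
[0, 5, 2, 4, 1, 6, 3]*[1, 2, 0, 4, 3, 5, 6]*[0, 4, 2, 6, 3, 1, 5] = [4, 1, 0, 6, 2, 5, 3]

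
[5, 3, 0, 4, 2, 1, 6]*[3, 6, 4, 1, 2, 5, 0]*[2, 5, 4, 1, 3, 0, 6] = [0, 5, 1, 4, 3, 6, 2]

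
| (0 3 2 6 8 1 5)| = 7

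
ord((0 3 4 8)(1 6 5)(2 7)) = 12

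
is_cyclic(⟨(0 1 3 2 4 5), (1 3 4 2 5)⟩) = no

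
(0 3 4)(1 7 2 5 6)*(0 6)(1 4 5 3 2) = (0 2 3 5)(1 7)(4 6)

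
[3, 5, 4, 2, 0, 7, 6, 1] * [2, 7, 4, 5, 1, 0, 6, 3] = [5, 0, 1, 4, 2, 3, 6, 7]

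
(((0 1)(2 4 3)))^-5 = (0 1)(2 4 3)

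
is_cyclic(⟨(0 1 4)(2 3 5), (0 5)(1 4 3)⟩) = no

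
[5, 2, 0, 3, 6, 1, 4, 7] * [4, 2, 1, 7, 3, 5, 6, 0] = [5, 1, 4, 7, 6, 2, 3, 0]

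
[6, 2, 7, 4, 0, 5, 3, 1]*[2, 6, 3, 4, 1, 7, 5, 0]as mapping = [0→5, 1→3, 2→0, 3→1, 4→2, 5→7, 6→4, 7→6]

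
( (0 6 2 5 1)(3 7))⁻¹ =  (0 1 5 2 6)(3 7)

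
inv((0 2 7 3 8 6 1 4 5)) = (0 5 4 1 6 8 3 7 2)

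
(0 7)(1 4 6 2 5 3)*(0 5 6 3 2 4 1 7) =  (2 6 4 3 7 5)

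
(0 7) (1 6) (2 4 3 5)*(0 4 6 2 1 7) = (1 2 6 7 4 3 5) 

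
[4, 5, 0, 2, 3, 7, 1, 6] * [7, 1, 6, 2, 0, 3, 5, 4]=[0, 3, 7, 6, 2, 4, 1, 5]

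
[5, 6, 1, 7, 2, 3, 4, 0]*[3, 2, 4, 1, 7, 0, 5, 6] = [0, 5, 2, 6, 4, 1, 7, 3]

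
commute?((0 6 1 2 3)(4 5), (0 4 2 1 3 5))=no:(0 6 1 2 3)(4 5)*(0 4 2 1 3 5)=(0 6 3 4)(2 5), (0 4 2 1 3 5)*(0 6 1 2 3)(4 5)=(0 5 6 1)(3 4)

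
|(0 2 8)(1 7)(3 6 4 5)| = 12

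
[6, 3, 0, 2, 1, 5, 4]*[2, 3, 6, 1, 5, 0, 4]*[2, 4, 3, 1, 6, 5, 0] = [6, 4, 3, 0, 1, 2, 5]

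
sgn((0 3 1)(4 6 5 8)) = -1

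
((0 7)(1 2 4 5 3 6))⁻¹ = (0 7)(1 6 3 5 4 2)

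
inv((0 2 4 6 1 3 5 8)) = (0 8 5 3 1 6 4 2)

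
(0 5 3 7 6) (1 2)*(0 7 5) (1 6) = (1 2 6 7) (3 5) 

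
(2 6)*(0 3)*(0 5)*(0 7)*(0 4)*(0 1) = (0 3 5 7 4 1)(2 6)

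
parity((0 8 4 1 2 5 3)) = even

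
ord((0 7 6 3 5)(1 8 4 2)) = 20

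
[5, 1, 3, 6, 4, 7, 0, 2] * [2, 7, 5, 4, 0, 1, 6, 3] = [1, 7, 4, 6, 0, 3, 2, 5]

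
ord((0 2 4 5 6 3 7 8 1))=9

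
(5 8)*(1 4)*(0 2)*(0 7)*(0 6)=(0 2 7 6)(1 4)(5 8)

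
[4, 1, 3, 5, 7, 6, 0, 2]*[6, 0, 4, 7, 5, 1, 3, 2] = [5, 0, 7, 1, 2, 3, 6, 4]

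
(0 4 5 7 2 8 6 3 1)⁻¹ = (0 1 3 6 8 2 7 5 4)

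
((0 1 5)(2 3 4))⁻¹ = (0 5 1)(2 4 3)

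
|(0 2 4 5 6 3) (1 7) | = 6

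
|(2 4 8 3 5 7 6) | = 7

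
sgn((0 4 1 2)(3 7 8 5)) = 1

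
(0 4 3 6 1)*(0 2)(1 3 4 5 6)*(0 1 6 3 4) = (0 5 3 6 4)(1 2)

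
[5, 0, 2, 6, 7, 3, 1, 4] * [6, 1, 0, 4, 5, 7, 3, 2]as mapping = [0→7, 1→6, 2→0, 3→3, 4→2, 5→4, 6→1, 7→5]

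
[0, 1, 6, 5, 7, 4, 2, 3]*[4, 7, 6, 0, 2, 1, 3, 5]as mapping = [0→4, 1→7, 2→3, 3→1, 4→5, 5→2, 6→6, 7→0]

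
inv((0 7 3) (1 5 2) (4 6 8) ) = (0 3 7) (1 2 5) (4 8 6) 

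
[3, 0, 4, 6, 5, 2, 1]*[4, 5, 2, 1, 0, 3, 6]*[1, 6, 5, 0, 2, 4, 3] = [6, 2, 1, 3, 0, 5, 4]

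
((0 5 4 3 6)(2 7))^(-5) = (2 7)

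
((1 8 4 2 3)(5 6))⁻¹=(1 3 2 4 8)(5 6)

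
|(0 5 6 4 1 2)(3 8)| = 6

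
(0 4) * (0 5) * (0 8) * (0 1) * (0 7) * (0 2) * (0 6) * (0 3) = (0 4 5 8 1 7 2 6 3)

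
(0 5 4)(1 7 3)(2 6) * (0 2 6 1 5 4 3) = (0 4 2 1 7)(3 5)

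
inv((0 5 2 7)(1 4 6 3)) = (0 7 2 5)(1 3 6 4)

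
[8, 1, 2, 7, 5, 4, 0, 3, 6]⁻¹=[6, 1, 2, 7, 5, 4, 8, 3, 0]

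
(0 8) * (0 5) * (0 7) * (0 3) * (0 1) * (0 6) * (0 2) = (0 8 5 7 3 1 6 2)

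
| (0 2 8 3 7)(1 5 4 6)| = 20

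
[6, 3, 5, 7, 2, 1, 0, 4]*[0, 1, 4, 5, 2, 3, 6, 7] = [6, 5, 3, 7, 4, 1, 0, 2]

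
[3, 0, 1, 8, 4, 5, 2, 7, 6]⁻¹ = [1, 2, 6, 0, 4, 5, 8, 7, 3]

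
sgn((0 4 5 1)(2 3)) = 1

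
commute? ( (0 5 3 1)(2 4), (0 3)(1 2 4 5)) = no: (0 5 3 1)(2 4)*(0 3)(1 2 4 5) = (0 1 3 2 5), (0 3)(1 2 4 5)*(0 5 3 1)(2 4) = (0 1 4 3 5)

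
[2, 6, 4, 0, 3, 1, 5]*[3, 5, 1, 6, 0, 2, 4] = [1, 4, 0, 3, 6, 5, 2]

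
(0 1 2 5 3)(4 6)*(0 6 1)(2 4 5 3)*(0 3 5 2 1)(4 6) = (0 3 4)(1 6 2 5)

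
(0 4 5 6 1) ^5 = () 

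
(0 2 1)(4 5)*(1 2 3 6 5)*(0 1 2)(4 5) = (0 3 6 4 2)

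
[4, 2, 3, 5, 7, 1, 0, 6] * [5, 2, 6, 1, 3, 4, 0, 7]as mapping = [0→3, 1→6, 2→1, 3→4, 4→7, 5→2, 6→5, 7→0]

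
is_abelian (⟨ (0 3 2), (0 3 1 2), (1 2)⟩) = no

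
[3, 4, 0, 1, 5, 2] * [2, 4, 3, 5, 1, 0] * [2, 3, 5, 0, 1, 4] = [4, 3, 5, 1, 2, 0]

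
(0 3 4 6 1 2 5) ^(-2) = (0 2 6 3 5 1 4) 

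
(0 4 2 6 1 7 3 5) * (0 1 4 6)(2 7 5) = (0 6 4 7 3 2)(1 5)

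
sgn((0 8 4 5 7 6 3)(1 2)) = -1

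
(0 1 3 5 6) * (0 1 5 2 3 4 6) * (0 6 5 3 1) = (0 3 2 1 4 5 6)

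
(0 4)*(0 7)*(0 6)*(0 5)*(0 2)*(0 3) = (0 4 7 6 5 2 3)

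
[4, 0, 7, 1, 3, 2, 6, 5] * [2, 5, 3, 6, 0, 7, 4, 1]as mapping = [0→0, 1→2, 2→1, 3→5, 4→6, 5→3, 6→4, 7→7]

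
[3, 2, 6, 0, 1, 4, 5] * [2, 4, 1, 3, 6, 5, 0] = [3, 1, 0, 2, 4, 6, 5]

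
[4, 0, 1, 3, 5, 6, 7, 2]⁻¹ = [1, 2, 7, 3, 0, 4, 5, 6]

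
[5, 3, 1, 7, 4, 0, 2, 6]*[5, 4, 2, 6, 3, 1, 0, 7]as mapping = [0→1, 1→6, 2→4, 3→7, 4→3, 5→5, 6→2, 7→0]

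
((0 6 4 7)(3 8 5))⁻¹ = (0 7 4 6)(3 5 8)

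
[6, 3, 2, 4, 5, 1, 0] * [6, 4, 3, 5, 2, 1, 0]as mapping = [0→0, 1→5, 2→3, 3→2, 4→1, 5→4, 6→6]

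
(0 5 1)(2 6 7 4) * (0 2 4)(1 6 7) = (0 5 6 1 2 7)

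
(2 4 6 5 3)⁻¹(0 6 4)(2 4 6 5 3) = (0 5 6)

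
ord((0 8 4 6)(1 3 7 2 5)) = 20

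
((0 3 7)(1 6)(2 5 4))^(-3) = (1 6)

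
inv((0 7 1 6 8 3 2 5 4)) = (0 4 5 2 3 8 6 1 7)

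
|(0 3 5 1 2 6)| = 6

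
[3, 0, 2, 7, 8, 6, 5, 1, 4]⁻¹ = [1, 7, 2, 0, 8, 6, 5, 3, 4]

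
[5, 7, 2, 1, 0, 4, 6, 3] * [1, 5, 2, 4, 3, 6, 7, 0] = [6, 0, 2, 5, 1, 3, 7, 4]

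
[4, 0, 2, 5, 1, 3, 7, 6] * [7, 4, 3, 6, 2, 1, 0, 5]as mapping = [0→2, 1→7, 2→3, 3→1, 4→4, 5→6, 6→5, 7→0]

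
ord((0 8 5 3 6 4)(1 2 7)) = 6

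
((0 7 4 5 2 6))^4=(0 2 4)(5 7 6)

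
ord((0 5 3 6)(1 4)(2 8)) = 4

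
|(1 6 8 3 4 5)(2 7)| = 6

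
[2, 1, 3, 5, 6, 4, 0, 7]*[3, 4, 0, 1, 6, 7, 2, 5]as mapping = [0→0, 1→4, 2→1, 3→7, 4→2, 5→6, 6→3, 7→5]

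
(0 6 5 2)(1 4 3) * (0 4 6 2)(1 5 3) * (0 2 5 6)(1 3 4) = (0 5 2 1)(3 6 4)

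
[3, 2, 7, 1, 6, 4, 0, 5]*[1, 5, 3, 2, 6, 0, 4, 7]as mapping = [0→2, 1→3, 2→7, 3→5, 4→4, 5→6, 6→1, 7→0]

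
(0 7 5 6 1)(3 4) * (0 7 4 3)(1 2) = (0 4)(1 7 5 6 2)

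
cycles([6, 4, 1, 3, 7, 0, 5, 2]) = (0 6 5)(1 4 7 2)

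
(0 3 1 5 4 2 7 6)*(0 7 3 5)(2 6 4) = (0 5 2 3 1)(4 6 7)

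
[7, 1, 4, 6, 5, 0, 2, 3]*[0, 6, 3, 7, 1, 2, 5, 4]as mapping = [0→4, 1→6, 2→1, 3→5, 4→2, 5→0, 6→3, 7→7]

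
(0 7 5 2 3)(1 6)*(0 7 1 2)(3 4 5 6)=(0 1 3 7 6 2 4 5)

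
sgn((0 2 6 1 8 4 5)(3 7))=-1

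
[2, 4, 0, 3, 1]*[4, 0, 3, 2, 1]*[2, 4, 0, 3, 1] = [3, 4, 1, 0, 2]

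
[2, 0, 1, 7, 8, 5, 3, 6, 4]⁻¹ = [1, 2, 0, 6, 8, 5, 7, 3, 4]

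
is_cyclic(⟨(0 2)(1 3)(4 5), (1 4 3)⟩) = no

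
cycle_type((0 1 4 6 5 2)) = 6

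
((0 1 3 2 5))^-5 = ()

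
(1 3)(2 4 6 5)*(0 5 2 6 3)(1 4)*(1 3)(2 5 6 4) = (0 6 5 4 1)(2 3)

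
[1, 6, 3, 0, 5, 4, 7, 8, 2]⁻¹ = [3, 0, 8, 2, 5, 4, 1, 6, 7]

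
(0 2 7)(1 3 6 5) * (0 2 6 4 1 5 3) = (0 6 3 4 1)(2 7)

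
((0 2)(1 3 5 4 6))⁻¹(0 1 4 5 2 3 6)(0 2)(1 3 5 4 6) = (0 5 1 2 3 6 4)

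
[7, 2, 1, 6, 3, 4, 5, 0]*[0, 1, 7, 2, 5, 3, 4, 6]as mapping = [0→6, 1→7, 2→1, 3→4, 4→2, 5→5, 6→3, 7→0]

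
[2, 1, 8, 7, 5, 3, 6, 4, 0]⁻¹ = [8, 1, 0, 5, 7, 4, 6, 3, 2]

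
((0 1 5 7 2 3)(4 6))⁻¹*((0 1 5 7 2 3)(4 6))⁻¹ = (0 2 5)(1 3 7)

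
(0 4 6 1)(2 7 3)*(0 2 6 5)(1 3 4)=(0 1 2 7 4 5)(3 6)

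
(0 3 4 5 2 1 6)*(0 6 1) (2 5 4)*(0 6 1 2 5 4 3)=(1 2 6) (3 5 4) 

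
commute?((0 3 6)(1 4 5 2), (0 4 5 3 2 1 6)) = no:(0 3 6)(1 4 5 2)*(0 4 5 3 2 1 6) = (0 2 6 4 3)(1 5), (0 4 5 3 2 1 6)*(0 3 6)(1 4 5 2) = (0 5 6 3 1)(2 4)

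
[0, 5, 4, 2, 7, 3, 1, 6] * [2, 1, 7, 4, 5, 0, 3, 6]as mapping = [0→2, 1→0, 2→5, 3→7, 4→6, 5→4, 6→1, 7→3]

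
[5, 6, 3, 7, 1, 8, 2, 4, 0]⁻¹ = [8, 4, 6, 2, 7, 0, 1, 3, 5]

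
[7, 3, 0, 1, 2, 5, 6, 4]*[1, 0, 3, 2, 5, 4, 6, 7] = [7, 2, 1, 0, 3, 4, 6, 5]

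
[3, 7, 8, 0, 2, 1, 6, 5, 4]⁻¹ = [3, 5, 4, 0, 8, 7, 6, 1, 2]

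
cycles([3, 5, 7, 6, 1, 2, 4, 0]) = (0 3 6 4 1 5 2 7)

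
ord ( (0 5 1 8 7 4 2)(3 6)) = 14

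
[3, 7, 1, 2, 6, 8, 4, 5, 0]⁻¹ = [8, 2, 3, 0, 6, 7, 4, 1, 5]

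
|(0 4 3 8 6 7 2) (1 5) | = 14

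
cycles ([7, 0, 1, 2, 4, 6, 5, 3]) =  (0 7 3 2 1)(5 6)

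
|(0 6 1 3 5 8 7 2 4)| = 9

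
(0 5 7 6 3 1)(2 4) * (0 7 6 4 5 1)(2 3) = (0 1 7 4 3)(2 5 6)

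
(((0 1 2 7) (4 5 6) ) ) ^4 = (4 5 6) 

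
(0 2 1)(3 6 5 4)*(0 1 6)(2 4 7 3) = (0 4 2 6 5 7 3)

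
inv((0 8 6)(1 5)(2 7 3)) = (0 6 8)(1 5)(2 3 7)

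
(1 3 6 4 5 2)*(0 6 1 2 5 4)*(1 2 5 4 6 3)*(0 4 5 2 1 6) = (0 3 1 6 4)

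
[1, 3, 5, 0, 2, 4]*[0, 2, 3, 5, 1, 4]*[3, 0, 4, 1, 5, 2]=[4, 2, 5, 3, 1, 0]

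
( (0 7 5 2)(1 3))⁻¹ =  (0 2 5 7)(1 3)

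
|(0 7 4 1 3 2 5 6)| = 8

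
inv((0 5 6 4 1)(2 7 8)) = (0 1 4 6 5)(2 8 7)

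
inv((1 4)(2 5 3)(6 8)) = (1 4)(2 3 5)(6 8)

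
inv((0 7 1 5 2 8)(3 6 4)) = (0 8 2 5 1 7)(3 4 6)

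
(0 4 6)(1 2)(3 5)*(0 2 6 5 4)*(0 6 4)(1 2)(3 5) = (0 6 1 4 3)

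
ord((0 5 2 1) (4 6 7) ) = 12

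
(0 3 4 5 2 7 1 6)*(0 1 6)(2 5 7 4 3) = (0 2 4 7 6 1)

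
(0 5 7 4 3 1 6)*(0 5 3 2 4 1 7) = (0 3 7 1 6 5)(2 4)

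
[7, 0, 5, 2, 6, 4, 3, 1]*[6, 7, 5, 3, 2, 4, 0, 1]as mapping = [0→1, 1→6, 2→4, 3→5, 4→0, 5→2, 6→3, 7→7]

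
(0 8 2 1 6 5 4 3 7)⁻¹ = (0 7 3 4 5 6 1 2 8)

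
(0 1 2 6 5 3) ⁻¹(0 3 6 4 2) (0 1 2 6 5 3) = (0 5 4 6 1) 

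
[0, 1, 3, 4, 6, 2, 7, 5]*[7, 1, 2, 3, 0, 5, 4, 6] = [7, 1, 3, 0, 4, 2, 6, 5]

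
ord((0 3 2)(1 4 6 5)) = 12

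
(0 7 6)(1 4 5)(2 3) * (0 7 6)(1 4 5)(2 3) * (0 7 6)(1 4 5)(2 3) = (2 3)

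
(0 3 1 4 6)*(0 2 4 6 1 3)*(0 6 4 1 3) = (0 6 2 1 4 3)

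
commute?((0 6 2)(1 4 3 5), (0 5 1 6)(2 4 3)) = no:(0 6 2)(1 4 3 5)*(0 5 1 6)(2 4 3) = (1 3)(2 5 6 4), (0 5 1 6)(2 4 3)*(0 6 2)(1 4 3 5) = (0 1 2 3)(4 5)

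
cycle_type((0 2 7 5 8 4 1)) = 7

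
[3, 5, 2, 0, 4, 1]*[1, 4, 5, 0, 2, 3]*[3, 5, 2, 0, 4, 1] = [3, 0, 1, 5, 2, 4]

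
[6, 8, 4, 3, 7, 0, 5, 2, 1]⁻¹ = [5, 8, 7, 3, 2, 6, 0, 4, 1]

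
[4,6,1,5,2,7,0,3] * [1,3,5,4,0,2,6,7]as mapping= [0→0,1→6,2→3,3→2,4→5,5→7,6→1,7→4]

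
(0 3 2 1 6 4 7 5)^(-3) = (0 4 2 5 6 3 7 1)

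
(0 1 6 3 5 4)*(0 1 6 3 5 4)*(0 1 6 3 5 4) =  (0 3)(1 5)(4 6)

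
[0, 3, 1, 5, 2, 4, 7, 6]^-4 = [0, 3, 1, 5, 2, 4, 6, 7]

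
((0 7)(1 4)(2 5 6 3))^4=()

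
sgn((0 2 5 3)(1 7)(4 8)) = -1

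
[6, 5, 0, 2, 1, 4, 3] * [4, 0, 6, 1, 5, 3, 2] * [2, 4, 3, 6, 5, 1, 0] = [3, 6, 5, 0, 2, 1, 4]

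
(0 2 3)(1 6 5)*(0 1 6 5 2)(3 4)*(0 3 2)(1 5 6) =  (0 3 5 1 6)(2 4)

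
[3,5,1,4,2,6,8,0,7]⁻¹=[7,2,4,0,3,1,5,8,6]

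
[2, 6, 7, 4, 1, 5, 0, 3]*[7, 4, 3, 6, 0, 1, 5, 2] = [3, 5, 2, 0, 4, 1, 7, 6]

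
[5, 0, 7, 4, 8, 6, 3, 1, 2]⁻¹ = [1, 7, 8, 6, 3, 0, 5, 2, 4]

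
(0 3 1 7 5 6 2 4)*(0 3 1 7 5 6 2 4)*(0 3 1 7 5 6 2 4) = (0 7 2 3 5 4 1 6)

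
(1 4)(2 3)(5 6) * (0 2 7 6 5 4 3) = (0 2)(1 3 7 6 4)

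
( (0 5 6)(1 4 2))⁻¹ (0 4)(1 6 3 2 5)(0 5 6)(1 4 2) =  (0 3 1 6 4)(2 5)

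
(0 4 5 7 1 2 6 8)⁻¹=(0 8 6 2 1 7 5 4)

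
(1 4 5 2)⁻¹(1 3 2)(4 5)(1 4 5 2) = (1 4 3)(2 5)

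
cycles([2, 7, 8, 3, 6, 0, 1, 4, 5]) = (0 2 8 5)(1 7 4 6)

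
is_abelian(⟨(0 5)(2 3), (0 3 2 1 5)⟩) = no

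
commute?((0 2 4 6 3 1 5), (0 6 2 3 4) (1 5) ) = no:(0 2 4 6 3 1 5)*(0 6 2 3 4) (1 5) = (0 3 5 6 4 2), (0 6 2 3 4) (1 5)*(0 2 4 6 3 1 5) = (0 3 6 4 2 1) 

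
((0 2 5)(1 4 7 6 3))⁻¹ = (0 5 2)(1 3 6 7 4)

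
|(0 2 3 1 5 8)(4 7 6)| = 6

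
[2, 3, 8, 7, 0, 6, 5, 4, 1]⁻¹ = [4, 8, 0, 1, 7, 6, 5, 3, 2]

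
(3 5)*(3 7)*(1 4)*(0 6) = (0 6) (1 4) (3 5 7) 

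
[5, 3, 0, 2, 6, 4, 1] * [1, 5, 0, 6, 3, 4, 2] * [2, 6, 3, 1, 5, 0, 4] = [5, 4, 6, 2, 3, 1, 0]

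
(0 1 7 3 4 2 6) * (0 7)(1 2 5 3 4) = (0 2 6 7 4 5 3 1)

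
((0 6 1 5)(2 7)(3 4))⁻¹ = (0 5 1 6)(2 7)(3 4)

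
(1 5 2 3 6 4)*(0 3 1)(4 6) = (0 3 4)(1 5 2)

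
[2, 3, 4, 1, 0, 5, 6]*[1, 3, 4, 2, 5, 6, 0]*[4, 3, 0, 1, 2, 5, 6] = [2, 0, 5, 1, 3, 6, 4]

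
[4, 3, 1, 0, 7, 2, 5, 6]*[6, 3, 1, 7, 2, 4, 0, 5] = [2, 7, 3, 6, 5, 1, 4, 0]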